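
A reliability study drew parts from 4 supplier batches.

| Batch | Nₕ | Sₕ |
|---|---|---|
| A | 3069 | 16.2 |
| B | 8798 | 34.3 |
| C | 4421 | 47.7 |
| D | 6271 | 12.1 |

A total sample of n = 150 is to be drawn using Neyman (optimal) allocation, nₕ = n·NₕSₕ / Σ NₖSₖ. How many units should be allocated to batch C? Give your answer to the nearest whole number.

50

A: NₕSₕ = 3069·16.2 = 49717.8
B: NₕSₕ = 8798·34.3 = 301771.4
C: NₕSₕ = 4421·47.7 = 210881.7
D: NₕSₕ = 6271·12.1 = 75879.1
Σ NₕSₕ = 638250.
n_C = 150·210881.7/638250 = 49.561... → 50.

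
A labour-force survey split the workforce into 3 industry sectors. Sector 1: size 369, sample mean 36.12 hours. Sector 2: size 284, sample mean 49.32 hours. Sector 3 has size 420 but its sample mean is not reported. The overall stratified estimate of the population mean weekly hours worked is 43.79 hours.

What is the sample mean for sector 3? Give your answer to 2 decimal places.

N = 369 + 284 + 420 = 1073.
Overall total = μ·N = 43.79·1073 = 46986.67.
Subtract the known strata: 369·36.12 + 284·49.32 = 27335.16.
Remaining total for sector 3: 46986.67 − 27335.16 = 19651.51.
Divide by its size: 19651.51 / 420 = 46.7893... → 46.79.

46.79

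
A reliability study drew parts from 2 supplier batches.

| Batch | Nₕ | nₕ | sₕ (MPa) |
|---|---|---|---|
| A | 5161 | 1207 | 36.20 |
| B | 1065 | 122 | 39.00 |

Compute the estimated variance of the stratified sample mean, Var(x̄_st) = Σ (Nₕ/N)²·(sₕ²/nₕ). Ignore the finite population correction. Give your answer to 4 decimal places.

1.1108

N = 6226. Term for each stratum: Wₕ²sₕ²/nₕ.
Var(x̄_st) = 0.7460353 + 0.3647963 = 1.1108315 → 1.1108.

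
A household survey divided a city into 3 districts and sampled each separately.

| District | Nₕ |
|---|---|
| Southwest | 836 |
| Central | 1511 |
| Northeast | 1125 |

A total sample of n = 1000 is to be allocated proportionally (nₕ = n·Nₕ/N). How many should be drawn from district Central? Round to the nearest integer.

435

N = 836 + 1511 + 1125 = 3472.
n_Central = 1000·1511/3472 = 435.196... → 435.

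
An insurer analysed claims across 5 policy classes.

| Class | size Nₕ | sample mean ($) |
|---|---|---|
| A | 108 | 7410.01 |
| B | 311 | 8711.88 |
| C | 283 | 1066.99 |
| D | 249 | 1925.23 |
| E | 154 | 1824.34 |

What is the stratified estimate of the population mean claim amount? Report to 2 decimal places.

4137.52

x̄_st = (Σ Nₕx̄ₕ) / (Σ Nₕ) = (108·7410.01 + 311·8711.88 + 283·1066.99 + 249·1925.23 + 154·1824.34) / 1105
= 4571964.56 / 1105 = 4137.5245... → 4137.52.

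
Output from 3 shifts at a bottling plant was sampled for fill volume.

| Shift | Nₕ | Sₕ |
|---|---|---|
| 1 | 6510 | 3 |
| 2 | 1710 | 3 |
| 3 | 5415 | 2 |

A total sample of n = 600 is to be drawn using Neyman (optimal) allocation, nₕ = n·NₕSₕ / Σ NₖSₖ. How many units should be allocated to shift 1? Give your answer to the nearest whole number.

330

1: NₕSₕ = 6510·3 = 19530
2: NₕSₕ = 1710·3 = 5130
3: NₕSₕ = 5415·2 = 10830
Σ NₕSₕ = 35490.
n_1 = 600·19530/35490 = 330.178... → 330.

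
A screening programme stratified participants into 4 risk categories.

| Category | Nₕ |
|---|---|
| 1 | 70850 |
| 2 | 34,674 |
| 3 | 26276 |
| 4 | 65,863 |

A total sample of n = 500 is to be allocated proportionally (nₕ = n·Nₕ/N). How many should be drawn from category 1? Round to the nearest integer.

179

N = 70850 + 34674 + 26276 + 65863 = 197663.
n_1 = 500·70850/197663 = 179.219... → 179.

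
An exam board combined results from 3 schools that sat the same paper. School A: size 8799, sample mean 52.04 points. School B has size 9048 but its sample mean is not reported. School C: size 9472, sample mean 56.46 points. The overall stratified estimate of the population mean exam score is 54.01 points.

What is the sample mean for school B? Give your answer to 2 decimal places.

53.36

N = 8799 + 9048 + 9472 = 27319.
Overall total = μ·N = 54.01·27319 = 1475499.19.
Subtract the known strata: 8799·52.04 + 9472·56.46 = 992689.08.
Remaining total for school B: 1475499.19 − 992689.08 = 482810.11.
Divide by its size: 482810.11 / 9048 = 53.3610... → 53.36.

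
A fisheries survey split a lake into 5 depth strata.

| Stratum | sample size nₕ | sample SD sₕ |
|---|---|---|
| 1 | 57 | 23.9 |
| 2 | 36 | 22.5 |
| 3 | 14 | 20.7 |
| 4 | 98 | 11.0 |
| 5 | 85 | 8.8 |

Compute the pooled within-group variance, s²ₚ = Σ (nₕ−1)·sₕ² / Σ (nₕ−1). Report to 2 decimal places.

Degrees of freedom: 56 + 35 + 13 + 97 + 84 = 285.
Σ(nₕ−1)sₕ² = 56·571.21 + 35·506.25 + 13·428.49 + 97·121 + 84·77.44 = 73518.84.
s²ₚ = 73518.84 / 285 = 257.9608... → 257.96.

257.96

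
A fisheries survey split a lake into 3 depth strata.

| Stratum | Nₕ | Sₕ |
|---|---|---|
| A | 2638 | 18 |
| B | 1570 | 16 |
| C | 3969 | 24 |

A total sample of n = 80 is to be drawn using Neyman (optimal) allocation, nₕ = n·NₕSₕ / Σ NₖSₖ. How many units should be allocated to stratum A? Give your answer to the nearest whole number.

23

A: NₕSₕ = 2638·18 = 47484
B: NₕSₕ = 1570·16 = 25120
C: NₕSₕ = 3969·24 = 95256
Σ NₕSₕ = 167860.
n_A = 80·47484/167860 = 22.630... → 23.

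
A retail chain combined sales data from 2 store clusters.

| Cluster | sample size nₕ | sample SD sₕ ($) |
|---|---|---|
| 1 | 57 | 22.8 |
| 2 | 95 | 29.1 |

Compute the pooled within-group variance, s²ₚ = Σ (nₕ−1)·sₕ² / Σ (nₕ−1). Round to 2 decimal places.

724.74

Degrees of freedom: 56 + 94 = 150.
Σ(nₕ−1)sₕ² = 56·519.84 + 94·846.81 = 108711.18.
s²ₚ = 108711.18 / 150 = 724.7412 → 724.74.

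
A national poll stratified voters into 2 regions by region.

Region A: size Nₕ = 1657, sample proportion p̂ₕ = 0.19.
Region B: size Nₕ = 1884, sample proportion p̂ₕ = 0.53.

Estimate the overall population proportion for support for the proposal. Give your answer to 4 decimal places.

0.3709

Wₕ = Nₕ/N with N = 3541: 0.4679, 0.5321.
p̂_st = 0.4679·0.19 + 0.5321·0.53 ≈ 0.370898... → 0.3709.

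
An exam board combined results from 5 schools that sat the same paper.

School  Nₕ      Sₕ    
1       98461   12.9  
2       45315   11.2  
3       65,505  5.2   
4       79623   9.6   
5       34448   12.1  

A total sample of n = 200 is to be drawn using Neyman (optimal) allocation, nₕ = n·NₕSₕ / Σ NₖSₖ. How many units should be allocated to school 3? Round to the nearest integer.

21

Σ NₕSₕ = 98461·12.9 + 45315·11.2 + 65505·5.2 + 79623·9.6 + 34448·12.1 = 3299502.5.
Share for 3: 340626/3299502.5 = 0.10324.
n_3 = 200 × 0.10324 = 20.647... → 21.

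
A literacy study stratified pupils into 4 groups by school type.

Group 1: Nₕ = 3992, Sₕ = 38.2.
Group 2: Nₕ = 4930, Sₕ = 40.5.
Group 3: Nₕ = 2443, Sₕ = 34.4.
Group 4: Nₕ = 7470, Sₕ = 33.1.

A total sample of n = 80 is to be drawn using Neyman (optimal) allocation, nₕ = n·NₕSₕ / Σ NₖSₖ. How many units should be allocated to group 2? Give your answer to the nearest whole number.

1: NₕSₕ = 3992·38.2 = 152494.4
2: NₕSₕ = 4930·40.5 = 199665
3: NₕSₕ = 2443·34.4 = 84039.2
4: NₕSₕ = 7470·33.1 = 247257
Σ NₕSₕ = 683455.6.
n_2 = 80·199665/683455.6 = 23.371... → 23.

23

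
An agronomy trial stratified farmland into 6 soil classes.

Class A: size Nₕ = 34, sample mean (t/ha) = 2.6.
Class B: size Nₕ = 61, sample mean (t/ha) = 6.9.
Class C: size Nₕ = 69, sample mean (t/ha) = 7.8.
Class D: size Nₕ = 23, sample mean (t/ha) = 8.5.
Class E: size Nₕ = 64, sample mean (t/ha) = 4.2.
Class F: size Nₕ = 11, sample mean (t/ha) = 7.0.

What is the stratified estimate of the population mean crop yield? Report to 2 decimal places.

N = 34 + 61 + 69 + 23 + 64 + 11 = 262.
The stratified mean weights each stratum mean by its population share Nₕ/N.
Σ Nₕx̄ₕ = 34·2.6 + 61·6.9 + 69·7.8 + 23·8.5 + 64·4.2 + 11·7.0 = 88.4 + 420.9 + 538.2 + 195.5 + 268.8 + 77 = 1588.8.
Divide by N: 1588.8 / 262 = 6.0641... → 6.06.

6.06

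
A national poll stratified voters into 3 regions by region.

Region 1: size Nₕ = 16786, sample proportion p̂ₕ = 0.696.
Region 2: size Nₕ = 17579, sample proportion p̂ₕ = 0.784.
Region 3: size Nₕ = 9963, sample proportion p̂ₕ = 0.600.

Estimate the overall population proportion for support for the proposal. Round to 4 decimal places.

Wₕ = Nₕ/N with N = 44328: 0.3787, 0.3966, 0.2248.
p̂_st = 0.3787·0.696 + 0.3966·0.784 + 0.2248·0.600 ≈ 0.709321... → 0.7093.

0.7093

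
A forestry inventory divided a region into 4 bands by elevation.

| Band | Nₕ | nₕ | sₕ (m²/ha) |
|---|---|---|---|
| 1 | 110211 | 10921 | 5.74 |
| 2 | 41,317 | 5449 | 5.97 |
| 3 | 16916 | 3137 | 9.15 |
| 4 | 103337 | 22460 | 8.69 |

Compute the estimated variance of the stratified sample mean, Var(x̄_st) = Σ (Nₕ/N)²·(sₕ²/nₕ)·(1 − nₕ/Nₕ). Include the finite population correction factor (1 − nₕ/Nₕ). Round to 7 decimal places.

N = 271781; Wₕ = Nₕ/N.
band 1: (110211/271781)²·5.74²/10921·(1 − 10921/110211) = 0.0004469446
band 2: (41317/271781)²·5.97²/5449·(1 − 5449/41317) = 0.0001312289
band 3: (16916/271781)²·9.15²/3137·(1 − 3137/16916) = 0.0000842180
band 4: (103337/271781)²·8.69²/22460·(1 − 22460/103337) = 0.0003804280
Sum = 0.0010428195 → 0.0010428.

0.0010428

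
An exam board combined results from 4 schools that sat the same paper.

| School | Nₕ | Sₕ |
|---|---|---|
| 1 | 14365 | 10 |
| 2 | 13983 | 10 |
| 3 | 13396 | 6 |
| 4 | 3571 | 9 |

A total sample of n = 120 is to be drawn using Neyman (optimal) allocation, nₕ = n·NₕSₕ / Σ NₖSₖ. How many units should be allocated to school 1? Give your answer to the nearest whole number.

1: NₕSₕ = 14365·10 = 143650
2: NₕSₕ = 13983·10 = 139830
3: NₕSₕ = 13396·6 = 80376
4: NₕSₕ = 3571·9 = 32139
Σ NₕSₕ = 395995.
n_1 = 120·143650/395995 = 43.531... → 44.

44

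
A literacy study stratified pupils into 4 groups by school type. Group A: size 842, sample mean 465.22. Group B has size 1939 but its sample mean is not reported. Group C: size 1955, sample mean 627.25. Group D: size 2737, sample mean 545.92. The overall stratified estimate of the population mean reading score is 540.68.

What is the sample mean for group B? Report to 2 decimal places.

N = 842 + 1939 + 1955 + 2737 = 7473.
Overall total = μ·N = 540.68·7473 = 4040501.64.
Subtract the known strata: 842·465.22 + 1955·627.25 + 2737·545.92 = 3112172.03.
Remaining total for group B: 4040501.64 − 3112172.03 = 928329.61.
Divide by its size: 928329.61 / 1939 = 478.7672... → 478.77.

478.77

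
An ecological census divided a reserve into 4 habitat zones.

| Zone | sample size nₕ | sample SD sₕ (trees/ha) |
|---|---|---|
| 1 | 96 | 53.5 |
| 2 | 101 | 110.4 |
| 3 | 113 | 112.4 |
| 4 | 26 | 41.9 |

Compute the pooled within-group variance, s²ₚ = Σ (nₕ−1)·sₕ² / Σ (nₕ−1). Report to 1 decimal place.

8884.3

Degrees of freedom: 95 + 100 + 112 + 25 = 332.
Σ(nₕ−1)sₕ² = 95·2862.25 + 100·12188.16 + 112·12633.76 + 25·1755.61 = 2949601.12.
s²ₚ = 2949601.12 / 332 = 8884.341... → 8884.3.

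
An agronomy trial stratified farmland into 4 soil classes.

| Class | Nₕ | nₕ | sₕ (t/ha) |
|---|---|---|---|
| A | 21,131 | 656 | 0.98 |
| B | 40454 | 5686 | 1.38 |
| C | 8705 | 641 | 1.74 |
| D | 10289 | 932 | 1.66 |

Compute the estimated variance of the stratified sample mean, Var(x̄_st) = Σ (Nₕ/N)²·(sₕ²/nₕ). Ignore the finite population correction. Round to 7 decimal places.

N = 80579. Term for each stratum: Wₕ²sₕ²/nₕ.
Var(x̄_st) = 0.0001006803 + 0.0000844171 + 0.0000551232 + 0.0000482062 = 0.0002884268 → 0.0002884.

0.0002884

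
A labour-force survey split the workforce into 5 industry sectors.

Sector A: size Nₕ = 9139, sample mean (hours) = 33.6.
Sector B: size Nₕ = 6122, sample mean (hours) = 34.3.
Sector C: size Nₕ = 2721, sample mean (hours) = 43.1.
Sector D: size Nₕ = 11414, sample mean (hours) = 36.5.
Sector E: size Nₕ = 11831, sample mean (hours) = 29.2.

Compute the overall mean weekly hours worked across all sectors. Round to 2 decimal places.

33.87

N = 9139 + 6122 + 2721 + 11414 + 11831 = 41227.
Weight each subgroup mean by Nₕ/N and sum.
Σ Nₕx̄ₕ = 9139·33.6 + 6122·34.3 + 2721·43.1 + 11414·36.5 + 11831·29.2 = 307070.4 + 209984.6 + 117275.1 + 416611 + 345465.2 = 1396406.3.
Divide by N: 1396406.3 / 41227 = 33.8712... → 33.87.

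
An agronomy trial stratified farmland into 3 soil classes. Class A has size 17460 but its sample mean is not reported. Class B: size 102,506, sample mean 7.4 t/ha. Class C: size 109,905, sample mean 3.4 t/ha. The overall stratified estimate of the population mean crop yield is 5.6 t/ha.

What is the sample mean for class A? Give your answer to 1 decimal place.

8.9

Σ Nₕx̄ₕ = N·μ, so 17460·x̄_A = 229871·5.6 − (102506·7.4 + 109905·3.4).
= 1287277.6 − 1132221.4 = 155056.2.
x̄_A = 155056.2 / 17460 = 8.881... → 8.9.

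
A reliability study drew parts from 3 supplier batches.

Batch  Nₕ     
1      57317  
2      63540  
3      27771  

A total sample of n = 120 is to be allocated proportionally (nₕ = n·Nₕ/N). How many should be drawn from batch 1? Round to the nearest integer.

46

N = 57317 + 63540 + 27771 = 148628.
n_1 = 120·57317/148628 = 46.277... → 46.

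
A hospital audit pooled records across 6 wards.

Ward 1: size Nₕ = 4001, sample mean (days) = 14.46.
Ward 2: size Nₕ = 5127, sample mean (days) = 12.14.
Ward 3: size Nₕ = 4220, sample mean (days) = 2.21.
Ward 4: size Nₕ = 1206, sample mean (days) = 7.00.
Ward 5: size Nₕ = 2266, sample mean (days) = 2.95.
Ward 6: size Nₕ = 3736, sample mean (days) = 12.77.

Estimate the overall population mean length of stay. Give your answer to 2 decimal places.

9.35

N = 20556; weights Wₕ = Nₕ/N = (0.1946, 0.2494, 0.2053, 0.0587, 0.1102, 0.1817).
x̄_st = Σ Wₕ·x̄ₕ = 0.1946·14.46 + 0.2494·12.14 + 0.2053·2.21 + 0.0587·7.00 + 0.1102·2.95 + 0.1817·12.77 ≈ 9.3529...
→ 9.35.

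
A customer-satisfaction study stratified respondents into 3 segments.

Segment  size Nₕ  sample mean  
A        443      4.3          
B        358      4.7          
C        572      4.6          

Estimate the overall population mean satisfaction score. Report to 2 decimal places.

4.53

x̄_st = (Σ Nₕx̄ₕ) / (Σ Nₕ) = (443·4.3 + 358·4.7 + 572·4.6) / 1373
= 6218.7 / 1373 = 4.5293... → 4.53.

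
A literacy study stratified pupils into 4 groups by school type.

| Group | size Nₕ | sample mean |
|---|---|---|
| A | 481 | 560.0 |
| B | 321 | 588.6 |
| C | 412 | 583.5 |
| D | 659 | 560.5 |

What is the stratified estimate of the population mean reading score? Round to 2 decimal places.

N = 1873; weights Wₕ = Nₕ/N = (0.2568, 0.1714, 0.2200, 0.3518).
x̄_st = Σ Wₕ·x̄ₕ = 0.2568·560.0 + 0.1714·588.6 + 0.2200·583.5 + 0.3518·560.5 ≈ 570.2467...
→ 570.25.

570.25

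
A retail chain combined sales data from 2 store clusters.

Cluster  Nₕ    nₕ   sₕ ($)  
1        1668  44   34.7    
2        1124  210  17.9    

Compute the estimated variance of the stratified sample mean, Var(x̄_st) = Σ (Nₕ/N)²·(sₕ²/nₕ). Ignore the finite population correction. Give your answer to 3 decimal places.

10.014

N = 2792; Wₕ = Nₕ/N.
cluster 1: (1668/2792)²·34.7²/44 = 9.767143
cluster 2: (1124/2792)²·17.9²/210 = 0.247280
Sum = 10.014423 → 10.014.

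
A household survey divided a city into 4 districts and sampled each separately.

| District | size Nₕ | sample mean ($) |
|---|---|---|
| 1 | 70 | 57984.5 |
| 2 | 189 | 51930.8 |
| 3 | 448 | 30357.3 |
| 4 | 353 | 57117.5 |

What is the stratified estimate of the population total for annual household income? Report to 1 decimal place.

47636384.1

Estimate total by summing Nₕ·x̄ₕ over strata.
70·57984.5 + 189·51930.8 + 448·30357.3 + 353·57117.5 = 4058915 + 9814921.2 + 13600070.4 + 20162477.5 = 47636384.1.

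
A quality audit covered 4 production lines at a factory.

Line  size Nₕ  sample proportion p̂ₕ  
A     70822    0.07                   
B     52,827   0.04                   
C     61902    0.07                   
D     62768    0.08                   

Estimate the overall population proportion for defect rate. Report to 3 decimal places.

0.066

N = 70822 + 52827 + 61902 + 62768 = 248319.
Overall proportion = Σ (Nₕ/N)·p̂ₕ.
Σ Nₕp̂ₕ = 4957.54 + 2113.08 + 4333.14 + 5021.44 = 16425.2.
16425.2 / 248319 = 0.06615... → 0.066.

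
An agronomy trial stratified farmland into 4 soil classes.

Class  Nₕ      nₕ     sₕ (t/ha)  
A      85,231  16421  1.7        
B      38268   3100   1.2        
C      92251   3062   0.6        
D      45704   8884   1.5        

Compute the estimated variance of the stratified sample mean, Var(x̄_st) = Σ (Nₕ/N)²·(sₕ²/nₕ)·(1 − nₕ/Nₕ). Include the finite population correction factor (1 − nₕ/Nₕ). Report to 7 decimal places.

N = 261454; Wₕ = Nₕ/N.
class A: (85231/261454)²·1.7²/16421·(1 − 16421/85231) = 0.0000150993
class B: (38268/261454)²·1.2²/3100·(1 − 3100/38268) = 0.0000091452
class C: (92251/261454)²·0.6²/3062·(1 − 3062/92251) = 0.0000141511
class D: (45704/261454)²·1.5²/8884·(1 − 8884/45704) = 0.0000062348
Sum = 0.0000446304 → 0.0000446.

0.0000446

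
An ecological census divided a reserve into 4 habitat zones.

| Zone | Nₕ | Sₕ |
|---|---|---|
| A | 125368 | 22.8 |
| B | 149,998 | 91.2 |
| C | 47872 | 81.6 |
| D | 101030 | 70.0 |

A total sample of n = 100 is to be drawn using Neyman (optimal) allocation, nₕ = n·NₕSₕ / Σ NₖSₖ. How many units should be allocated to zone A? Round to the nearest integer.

Σ NₕSₕ = 125368·22.8 + 149998·91.2 + 47872·81.6 + 101030·70.0 = 27516663.2.
Share for A: 2858390.4/27516663.2 = 0.10388.
n_A = 100 × 0.10388 = 10.388... → 10.

10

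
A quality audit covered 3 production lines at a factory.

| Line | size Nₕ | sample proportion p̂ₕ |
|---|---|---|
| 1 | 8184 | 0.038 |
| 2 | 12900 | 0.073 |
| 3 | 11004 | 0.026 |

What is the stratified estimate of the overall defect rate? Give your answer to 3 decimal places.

0.048

N = 8184 + 12900 + 11004 = 32088.
Overall proportion = Σ (Nₕ/N)·p̂ₕ.
Σ Nₕp̂ₕ = 310.992 + 941.7 + 286.104 = 1538.796.
1538.796 / 32088 = 0.04796... → 0.048.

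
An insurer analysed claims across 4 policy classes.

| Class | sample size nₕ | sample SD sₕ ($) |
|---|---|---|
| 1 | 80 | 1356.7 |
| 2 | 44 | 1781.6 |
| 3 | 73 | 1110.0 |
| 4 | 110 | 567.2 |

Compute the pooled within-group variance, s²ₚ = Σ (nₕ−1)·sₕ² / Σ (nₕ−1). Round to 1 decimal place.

1338860.1

Degrees of freedom: 79 + 43 + 72 + 109 = 303.
Σ(nₕ−1)sₕ² = 79·1840634.89 + 43·3174098.56 + 72·1232100 + 109·321715.84 = 405674620.95.
s²ₚ = 405674620.95 / 303 = 1338860.135... → 1338860.1.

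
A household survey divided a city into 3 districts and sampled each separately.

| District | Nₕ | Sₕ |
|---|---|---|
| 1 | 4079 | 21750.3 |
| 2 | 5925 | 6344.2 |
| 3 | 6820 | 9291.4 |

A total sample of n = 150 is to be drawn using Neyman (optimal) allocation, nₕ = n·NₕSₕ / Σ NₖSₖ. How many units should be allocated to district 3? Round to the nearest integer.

50

Σ NₕSₕ = 4079·21750.3 + 5925·6344.2 + 6820·9291.4 = 189676206.7.
Share for 3: 63367348/189676206.7 = 0.33408.
n_3 = 150 × 0.33408 = 50.112... → 50.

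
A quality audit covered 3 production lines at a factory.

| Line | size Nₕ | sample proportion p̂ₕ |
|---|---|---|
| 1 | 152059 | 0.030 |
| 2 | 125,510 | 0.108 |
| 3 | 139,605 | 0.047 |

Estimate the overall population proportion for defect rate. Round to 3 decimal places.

Wₕ = Nₕ/N with N = 417174: 0.3645, 0.3009, 0.3346.
p̂_st = 0.3645·0.030 + 0.3009·0.108 + 0.3346·0.047 ≈ 0.05916... → 0.059.

0.059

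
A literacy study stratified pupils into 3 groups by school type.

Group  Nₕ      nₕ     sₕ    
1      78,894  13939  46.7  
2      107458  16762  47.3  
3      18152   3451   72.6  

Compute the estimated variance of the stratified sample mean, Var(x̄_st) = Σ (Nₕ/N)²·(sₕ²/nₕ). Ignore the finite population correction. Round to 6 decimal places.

0.072171

N = 204504; Wₕ = Nₕ/N.
group 1: (78894/204504)²·46.7²/13939 = 0.023285549
group 2: (107458/204504)²·47.3²/16762 = 0.036852787
group 3: (18152/204504)²·72.6²/3451 = 0.012032992
Sum = 0.072171328 → 0.072171.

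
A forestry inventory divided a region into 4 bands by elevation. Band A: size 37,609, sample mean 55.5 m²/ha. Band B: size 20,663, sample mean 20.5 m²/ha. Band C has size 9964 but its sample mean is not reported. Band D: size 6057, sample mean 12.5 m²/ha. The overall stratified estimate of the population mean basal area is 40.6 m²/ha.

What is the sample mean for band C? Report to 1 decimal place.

N = 37609 + 20663 + 9964 + 6057 = 74293.
Overall total = μ·N = 40.6·74293 = 3016295.8.
Subtract the known strata: 37609·55.5 + 20663·20.5 + 6057·12.5 = 2586603.5.
Remaining total for band C: 3016295.8 − 2586603.5 = 429692.3.
Divide by its size: 429692.3 / 9964 = 43.124... → 43.1.

43.1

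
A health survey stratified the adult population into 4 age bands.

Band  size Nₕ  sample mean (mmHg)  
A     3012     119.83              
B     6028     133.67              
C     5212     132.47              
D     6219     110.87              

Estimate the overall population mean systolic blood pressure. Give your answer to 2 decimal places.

124.40

N = 20471; weights Wₕ = Nₕ/N = (0.1471, 0.2945, 0.2546, 0.3038).
x̄_st = Σ Wₕ·x̄ₕ = 0.1471·119.83 + 0.2945·133.67 + 0.2546·132.47 + 0.3038·110.87 ≈ 124.4016...
→ 124.40.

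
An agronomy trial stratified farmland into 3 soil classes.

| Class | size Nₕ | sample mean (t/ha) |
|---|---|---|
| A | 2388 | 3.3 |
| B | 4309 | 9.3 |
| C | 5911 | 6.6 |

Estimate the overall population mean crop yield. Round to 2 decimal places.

6.90

x̄_st = (Σ Nₕx̄ₕ) / (Σ Nₕ) = (2388·3.3 + 4309·9.3 + 5911·6.6) / 12608
= 86966.7 / 12608 = 6.8977... → 6.90.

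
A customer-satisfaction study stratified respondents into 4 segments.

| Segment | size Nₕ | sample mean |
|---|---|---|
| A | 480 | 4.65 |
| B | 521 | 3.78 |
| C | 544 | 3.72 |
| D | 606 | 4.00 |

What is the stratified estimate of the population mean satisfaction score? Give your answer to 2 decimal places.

N = 2151; weights Wₕ = Nₕ/N = (0.2232, 0.2422, 0.2529, 0.2817).
x̄_st = Σ Wₕ·x̄ₕ = 0.2232·4.65 + 0.2422·3.78 + 0.2529·3.72 + 0.2817·4.00 ≈ 4.0209...
→ 4.02.

4.02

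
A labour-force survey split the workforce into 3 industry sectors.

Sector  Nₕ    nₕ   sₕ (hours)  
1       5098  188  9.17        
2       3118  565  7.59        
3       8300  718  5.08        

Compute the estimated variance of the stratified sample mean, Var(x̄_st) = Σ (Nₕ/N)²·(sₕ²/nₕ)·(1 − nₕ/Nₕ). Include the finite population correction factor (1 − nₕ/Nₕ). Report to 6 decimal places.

N = 16516. Term for each stratum: Wₕ²sₕ²/nₕ·(1−nₕ/Nₕ).
Var(x̄_st) = 0.041044257 + 0.002975447 + 0.008291920 = 0.052311624 → 0.052312.

0.052312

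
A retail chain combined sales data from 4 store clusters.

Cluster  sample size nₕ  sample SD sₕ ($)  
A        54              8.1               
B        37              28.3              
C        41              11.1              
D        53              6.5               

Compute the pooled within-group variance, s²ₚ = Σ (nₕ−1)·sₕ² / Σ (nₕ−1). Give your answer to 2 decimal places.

217.87

Degrees of freedom: 53 + 36 + 40 + 52 = 181.
Σ(nₕ−1)sₕ² = 53·65.61 + 36·800.89 + 40·123.21 + 52·42.25 = 39434.77.
s²ₚ = 39434.77 / 181 = 217.8717... → 217.87.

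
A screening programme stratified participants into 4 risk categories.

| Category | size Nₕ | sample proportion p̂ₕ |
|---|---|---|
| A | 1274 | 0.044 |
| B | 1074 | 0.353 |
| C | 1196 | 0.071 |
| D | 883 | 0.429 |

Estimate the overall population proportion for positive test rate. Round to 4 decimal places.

0.2030

Wₕ = Nₕ/N with N = 4427: 0.2878, 0.2426, 0.2702, 0.1995.
p̂_st = 0.2878·0.044 + 0.2426·0.353 + 0.2702·0.071 + 0.1995·0.429 ≈ 0.203050... → 0.2030.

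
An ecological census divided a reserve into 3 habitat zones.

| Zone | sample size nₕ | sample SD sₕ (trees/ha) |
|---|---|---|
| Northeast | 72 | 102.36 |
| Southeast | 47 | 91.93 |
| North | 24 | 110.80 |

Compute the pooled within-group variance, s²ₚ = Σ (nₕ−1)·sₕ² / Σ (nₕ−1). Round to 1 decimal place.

10107.3

Northeast: (72−1)·102.36² = 71·10477.5696 = 743907.4416
Southeast: (47−1)·91.93² = 46·8451.1249 = 388751.7454
North: (24−1)·110.80² = 23·12276.64 = 282362.72
Numerator = 1415021.907; denominator = Σ(nₕ−1) = 140.
s²ₚ = 1415021.907/140 = 10107.299... → 10107.3.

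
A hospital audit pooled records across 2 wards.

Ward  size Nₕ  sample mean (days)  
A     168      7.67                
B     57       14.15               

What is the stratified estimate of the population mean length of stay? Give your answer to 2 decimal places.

9.31

x̄_st = (Σ Nₕx̄ₕ) / (Σ Nₕ) = (168·7.67 + 57·14.15) / 225
= 2095.11 / 225 = 9.3116 → 9.31.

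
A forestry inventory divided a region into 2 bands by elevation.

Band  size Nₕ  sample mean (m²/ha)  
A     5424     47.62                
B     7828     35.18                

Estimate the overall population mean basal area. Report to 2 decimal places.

40.27

N = 5424 + 7828 = 13252.
Weight each subgroup mean by Nₕ/N and sum.
Σ Nₕx̄ₕ = 5424·47.62 + 7828·35.18 = 258290.88 + 275389.04 = 533679.92.
Divide by N: 533679.92 / 13252 = 40.2717... → 40.27.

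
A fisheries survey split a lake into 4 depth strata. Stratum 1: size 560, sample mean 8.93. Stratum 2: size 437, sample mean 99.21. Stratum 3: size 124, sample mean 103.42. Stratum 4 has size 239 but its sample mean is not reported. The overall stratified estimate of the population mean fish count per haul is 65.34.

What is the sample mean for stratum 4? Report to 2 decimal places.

N = 560 + 437 + 124 + 239 = 1360.
Overall total = μ·N = 65.34·1360 = 88862.4.
Subtract the known strata: 560·8.93 + 437·99.21 + 124·103.42 = 61179.65.
Remaining total for stratum 4: 88862.4 − 61179.65 = 27682.75.
Divide by its size: 27682.75 / 239 = 115.8274... → 115.83.

115.83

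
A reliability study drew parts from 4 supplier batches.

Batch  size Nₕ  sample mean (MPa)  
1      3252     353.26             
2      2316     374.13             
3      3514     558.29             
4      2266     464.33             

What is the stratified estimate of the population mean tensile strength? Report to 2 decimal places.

443.19

N = 11348; weights Wₕ = Nₕ/N = (0.2866, 0.2041, 0.3097, 0.1997).
x̄_st = Σ Wₕ·x̄ₕ = 0.2866·353.26 + 0.2041·374.13 + 0.3097·558.29 + 0.1997·464.33 ≈ 443.1873...
→ 443.19.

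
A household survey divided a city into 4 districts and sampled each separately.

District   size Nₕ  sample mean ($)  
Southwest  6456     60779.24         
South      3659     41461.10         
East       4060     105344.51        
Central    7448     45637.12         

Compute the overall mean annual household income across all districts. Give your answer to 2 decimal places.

N = 21623; weights Wₕ = Nₕ/N = (0.2986, 0.1692, 0.1878, 0.3444).
x̄_st = Σ Wₕ·x̄ₕ = 0.2986·60779.24 + 0.1692·41461.10 + 0.1878·105344.51 + 0.3444·45637.12 ≈ 60662.3003...
→ 60662.30.

60662.30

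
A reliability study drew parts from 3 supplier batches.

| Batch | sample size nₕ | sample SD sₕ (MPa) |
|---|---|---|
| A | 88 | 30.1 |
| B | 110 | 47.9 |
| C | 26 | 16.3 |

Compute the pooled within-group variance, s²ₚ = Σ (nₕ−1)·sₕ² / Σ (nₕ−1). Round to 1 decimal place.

1518.4

Degrees of freedom: 87 + 109 + 25 = 221.
Σ(nₕ−1)sₕ² = 87·906.01 + 109·2294.41 + 25·265.69 = 335555.81.
s²ₚ = 335555.81 / 221 = 1518.352... → 1518.4.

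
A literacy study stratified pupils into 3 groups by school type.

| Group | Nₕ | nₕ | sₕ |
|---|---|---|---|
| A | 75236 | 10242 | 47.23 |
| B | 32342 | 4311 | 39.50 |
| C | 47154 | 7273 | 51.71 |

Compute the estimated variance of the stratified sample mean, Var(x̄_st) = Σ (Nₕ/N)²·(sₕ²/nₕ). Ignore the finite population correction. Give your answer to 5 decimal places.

N = 154732; Wₕ = Nₕ/N.
group A: (75236/154732)²·47.23²/10242 = 0.05149229
group B: (32342/154732)²·39.50²/4311 = 0.01581210
group C: (47154/154732)²·51.71²/7273 = 0.03414383
Sum = 0.10144823 → 0.10145.

0.10145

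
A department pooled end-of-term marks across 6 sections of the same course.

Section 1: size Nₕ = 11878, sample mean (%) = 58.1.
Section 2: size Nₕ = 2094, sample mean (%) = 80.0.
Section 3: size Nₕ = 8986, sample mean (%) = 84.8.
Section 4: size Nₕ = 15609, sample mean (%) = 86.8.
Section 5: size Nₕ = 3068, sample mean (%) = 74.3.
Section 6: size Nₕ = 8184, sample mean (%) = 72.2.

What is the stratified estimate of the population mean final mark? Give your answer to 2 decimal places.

x̄_st = (Σ Nₕx̄ₕ) / (Σ Nₕ) = (11878·58.1 + 2094·80.0 + 8986·84.8 + 15609·86.8 + 3068·74.3 + 8184·72.2) / 49819
= 3793343 / 49819 = 76.1425... → 76.14.

76.14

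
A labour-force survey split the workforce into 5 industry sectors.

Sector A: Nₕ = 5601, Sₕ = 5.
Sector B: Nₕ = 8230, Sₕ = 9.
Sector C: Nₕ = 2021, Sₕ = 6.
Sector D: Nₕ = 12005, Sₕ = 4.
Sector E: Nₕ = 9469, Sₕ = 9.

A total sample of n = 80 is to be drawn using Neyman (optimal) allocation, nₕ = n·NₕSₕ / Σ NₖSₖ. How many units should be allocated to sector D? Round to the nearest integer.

A: NₕSₕ = 5601·5 = 28005
B: NₕSₕ = 8230·9 = 74070
C: NₕSₕ = 2021·6 = 12126
D: NₕSₕ = 12005·4 = 48020
E: NₕSₕ = 9469·9 = 85221
Σ NₕSₕ = 247442.
n_D = 80·48020/247442 = 15.525... → 16.

16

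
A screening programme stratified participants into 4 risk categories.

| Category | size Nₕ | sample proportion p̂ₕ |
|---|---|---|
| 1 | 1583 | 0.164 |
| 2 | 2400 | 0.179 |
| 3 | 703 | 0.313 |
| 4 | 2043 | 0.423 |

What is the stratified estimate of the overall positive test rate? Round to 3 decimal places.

0.264

N = 1583 + 2400 + 703 + 2043 = 6729.
Overall proportion = Σ (Nₕ/N)·p̂ₕ.
Σ Nₕp̂ₕ = 259.612 + 429.6 + 220.039 + 864.189 = 1773.44.
1773.44 / 6729 = 0.26355... → 0.264.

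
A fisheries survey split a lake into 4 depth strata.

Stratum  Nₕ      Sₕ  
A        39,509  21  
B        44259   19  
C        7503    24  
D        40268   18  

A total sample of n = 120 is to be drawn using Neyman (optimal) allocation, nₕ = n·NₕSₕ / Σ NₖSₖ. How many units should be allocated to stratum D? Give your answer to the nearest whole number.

34

A: NₕSₕ = 39509·21 = 829689
B: NₕSₕ = 44259·19 = 840921
C: NₕSₕ = 7503·24 = 180072
D: NₕSₕ = 40268·18 = 724824
Σ NₕSₕ = 2575506.
n_D = 120·724824/2575506 = 33.772... → 34.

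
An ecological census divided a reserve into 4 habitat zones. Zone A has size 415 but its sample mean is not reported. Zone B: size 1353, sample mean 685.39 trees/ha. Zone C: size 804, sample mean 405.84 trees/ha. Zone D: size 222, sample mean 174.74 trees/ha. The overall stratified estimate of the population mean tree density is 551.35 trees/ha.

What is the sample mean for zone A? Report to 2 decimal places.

Σ Nₕx̄ₕ = N·μ, so 415·x̄_A = 2794·551.35 − (1353·685.39 + 804·405.84 + 222·174.74).
= 1540471.9 − 1292420.31 = 248051.59.
x̄_A = 248051.59 / 415 = 597.7147... → 597.71.

597.71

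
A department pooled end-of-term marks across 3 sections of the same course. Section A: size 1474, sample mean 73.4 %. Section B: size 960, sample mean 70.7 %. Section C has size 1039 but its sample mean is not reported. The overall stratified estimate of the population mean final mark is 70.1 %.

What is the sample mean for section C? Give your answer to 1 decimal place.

64.9

N = 1474 + 960 + 1039 = 3473.
Overall total = μ·N = 70.1·3473 = 243457.3.
Subtract the known strata: 1474·73.4 + 960·70.7 = 176063.6.
Remaining total for section C: 243457.3 − 176063.6 = 67393.7.
Divide by its size: 67393.7 / 1039 = 64.864... → 64.9.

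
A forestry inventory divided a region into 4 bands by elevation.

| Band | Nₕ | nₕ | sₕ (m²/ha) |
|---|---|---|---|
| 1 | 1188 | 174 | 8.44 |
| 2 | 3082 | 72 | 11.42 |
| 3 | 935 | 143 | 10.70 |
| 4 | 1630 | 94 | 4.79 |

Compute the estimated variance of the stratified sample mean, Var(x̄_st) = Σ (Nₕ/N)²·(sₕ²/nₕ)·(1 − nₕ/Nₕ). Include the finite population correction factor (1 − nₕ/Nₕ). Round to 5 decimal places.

0.39601

N = 6835; Wₕ = Nₕ/N.
band 1: (1188/6835)²·8.44²/174·(1 − 174/1188) = 0.01055633
band 2: (3082/6835)²·11.42²/72·(1 − 72/3082) = 0.35968457
band 3: (935/6835)²·10.70²/143·(1 − 143/935) = 0.01269087
band 4: (1630/6835)²·4.79²/94·(1 − 94/1630) = 0.01308112
Sum = 0.39601288 → 0.39601.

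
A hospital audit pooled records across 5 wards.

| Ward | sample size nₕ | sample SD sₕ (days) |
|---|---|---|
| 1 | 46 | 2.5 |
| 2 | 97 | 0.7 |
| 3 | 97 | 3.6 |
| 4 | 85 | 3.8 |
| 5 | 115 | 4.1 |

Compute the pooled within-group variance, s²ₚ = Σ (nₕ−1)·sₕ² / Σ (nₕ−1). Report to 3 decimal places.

Degrees of freedom: 45 + 96 + 96 + 84 + 114 = 435.
Σ(nₕ−1)sₕ² = 45·6.25 + 96·0.49 + 96·12.96 + 84·14.44 + 114·16.81 = 4701.75.
s²ₚ = 4701.75 / 435 = 10.80862... → 10.809.

10.809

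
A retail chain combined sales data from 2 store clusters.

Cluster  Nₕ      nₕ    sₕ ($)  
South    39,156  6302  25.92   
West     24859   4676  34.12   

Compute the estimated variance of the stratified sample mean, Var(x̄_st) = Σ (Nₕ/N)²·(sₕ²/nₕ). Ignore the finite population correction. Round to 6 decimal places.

0.077431

N = 64015. Term for each stratum: Wₕ²sₕ²/nₕ.
Var(x̄_st) = 0.039886390 + 0.037544589 = 0.077430979 → 0.077431.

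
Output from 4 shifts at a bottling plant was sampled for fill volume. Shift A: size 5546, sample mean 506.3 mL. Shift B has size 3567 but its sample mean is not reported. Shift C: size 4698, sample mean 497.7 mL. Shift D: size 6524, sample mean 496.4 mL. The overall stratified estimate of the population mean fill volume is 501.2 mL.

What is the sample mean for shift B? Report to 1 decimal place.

506.7

N = 5546 + 3567 + 4698 + 6524 = 20335.
Overall total = μ·N = 501.2·20335 = 10191902.
Subtract the known strata: 5546·506.3 + 4698·497.7 + 6524·496.4 = 8384648.
Remaining total for shift B: 10191902 − 8384648 = 1807254.
Divide by its size: 1807254 / 3567 = 506.659... → 506.7.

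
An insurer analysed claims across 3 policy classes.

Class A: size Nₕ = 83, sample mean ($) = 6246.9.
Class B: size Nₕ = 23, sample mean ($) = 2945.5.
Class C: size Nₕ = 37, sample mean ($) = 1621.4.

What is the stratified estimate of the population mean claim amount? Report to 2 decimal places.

4519.10

N = 83 + 23 + 37 = 143.
Overall mean = Σ (Nₕ/N)·x̄ₕ — weight by population share, not a simple average.
Σ Nₕx̄ₕ = 83·6246.9 + 23·2945.5 + 37·1621.4 = 518492.7 + 67746.5 + 59991.8 = 646231.
Divide by N: 646231 / 143 = 4519.0979... → 4519.10.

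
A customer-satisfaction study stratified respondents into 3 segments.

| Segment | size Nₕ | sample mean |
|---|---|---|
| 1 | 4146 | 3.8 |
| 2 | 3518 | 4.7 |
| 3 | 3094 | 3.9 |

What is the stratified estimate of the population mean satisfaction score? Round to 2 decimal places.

4.12

N = 4146 + 3518 + 3094 = 10758.
Weight each subgroup mean by Nₕ/N and sum.
Σ Nₕx̄ₕ = 4146·3.8 + 3518·4.7 + 3094·3.9 = 15754.8 + 16534.6 + 12066.6 = 44356.
Divide by N: 44356 / 10758 = 4.1231... → 4.12.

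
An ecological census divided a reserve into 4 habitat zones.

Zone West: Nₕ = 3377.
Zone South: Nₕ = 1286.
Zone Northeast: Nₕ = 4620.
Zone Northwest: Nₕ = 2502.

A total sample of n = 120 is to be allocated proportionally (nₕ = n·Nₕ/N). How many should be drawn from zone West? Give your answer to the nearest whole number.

Share of zone West = 3377/11785 = 0.28655.
Allocate 120 × 0.28655 = 34.386... → 34.

34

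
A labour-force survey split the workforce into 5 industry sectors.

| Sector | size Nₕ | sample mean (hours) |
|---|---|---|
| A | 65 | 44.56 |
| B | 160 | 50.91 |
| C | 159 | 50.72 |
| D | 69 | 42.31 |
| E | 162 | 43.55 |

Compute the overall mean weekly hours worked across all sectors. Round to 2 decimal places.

N = 615; weights Wₕ = Nₕ/N = (0.1057, 0.2602, 0.2585, 0.1122, 0.2634).
x̄_st = Σ Wₕ·x̄ₕ = 0.1057·44.56 + 0.2602·50.91 + 0.2585·50.72 + 0.1122·42.31 + 0.2634·43.55 ≈ 47.2861...
→ 47.29.

47.29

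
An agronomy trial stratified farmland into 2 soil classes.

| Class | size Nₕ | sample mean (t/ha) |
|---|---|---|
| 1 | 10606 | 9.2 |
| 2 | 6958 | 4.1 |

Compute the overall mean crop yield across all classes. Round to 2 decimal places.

N = 17564; weights Wₕ = Nₕ/N = (0.6038, 0.3962).
x̄_st = Σ Wₕ·x̄ₕ = 0.6038·9.2 + 0.3962·4.1 ≈ 7.1796...
→ 7.18.

7.18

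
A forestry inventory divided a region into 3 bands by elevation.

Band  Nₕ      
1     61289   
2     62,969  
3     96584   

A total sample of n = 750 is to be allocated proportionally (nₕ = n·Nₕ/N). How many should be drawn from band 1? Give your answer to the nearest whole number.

N = 61289 + 62969 + 96584 = 220842.
n_1 = 750·61289/220842 = 208.143... → 208.

208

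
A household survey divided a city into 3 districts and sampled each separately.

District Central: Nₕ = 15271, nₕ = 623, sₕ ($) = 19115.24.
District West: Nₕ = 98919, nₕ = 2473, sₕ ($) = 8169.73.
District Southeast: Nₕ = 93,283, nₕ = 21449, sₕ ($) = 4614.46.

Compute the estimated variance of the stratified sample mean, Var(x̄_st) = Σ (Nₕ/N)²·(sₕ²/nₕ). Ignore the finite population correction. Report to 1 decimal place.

9513.4

N = 207473; Wₕ = Nₕ/N.
district Central: (15271/207473)²·19115.24²/623 = 3177.4831
district West: (98919/207473)²·8169.73²/2473 = 6135.1834
district Southeast: (93283/207473)²·4614.46²/21449 = 200.6858
Sum = 9513.3523 → 9513.4.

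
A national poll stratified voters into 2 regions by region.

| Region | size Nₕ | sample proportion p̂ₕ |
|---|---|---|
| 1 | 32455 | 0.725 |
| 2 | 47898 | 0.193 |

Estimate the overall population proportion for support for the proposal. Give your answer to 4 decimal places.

0.4079

N = 32455 + 47898 = 80353.
Overall proportion = Σ (Nₕ/N)·p̂ₕ.
Σ Nₕp̂ₕ = 23529.875 + 9244.314 = 32774.189.
32774.189 / 80353 = 0.407878... → 0.4079.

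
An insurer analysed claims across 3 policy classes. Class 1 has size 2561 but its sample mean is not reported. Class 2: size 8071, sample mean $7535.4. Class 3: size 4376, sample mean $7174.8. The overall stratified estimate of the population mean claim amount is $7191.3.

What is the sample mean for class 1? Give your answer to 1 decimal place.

Σ Nₕx̄ₕ = N·μ, so 2561·x̄_1 = 15008·7191.3 − (8071·7535.4 + 4376·7174.8).
= 107927030.4 − 92215138.2 = 15711892.2.
x̄_1 = 15711892.2 / 2561 = 6135.061... → 6135.1.

6135.1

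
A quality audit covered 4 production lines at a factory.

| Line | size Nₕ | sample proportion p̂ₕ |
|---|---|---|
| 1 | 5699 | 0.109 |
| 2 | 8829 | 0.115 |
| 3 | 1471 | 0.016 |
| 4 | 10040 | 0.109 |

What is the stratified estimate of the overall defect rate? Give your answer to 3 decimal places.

Wₕ = Nₕ/N with N = 26039: 0.2189, 0.3391, 0.0565, 0.3856.
p̂_st = 0.2189·0.109 + 0.3391·0.115 + 0.0565·0.016 + 0.3856·0.109 ≈ 0.10578... → 0.106.

0.106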